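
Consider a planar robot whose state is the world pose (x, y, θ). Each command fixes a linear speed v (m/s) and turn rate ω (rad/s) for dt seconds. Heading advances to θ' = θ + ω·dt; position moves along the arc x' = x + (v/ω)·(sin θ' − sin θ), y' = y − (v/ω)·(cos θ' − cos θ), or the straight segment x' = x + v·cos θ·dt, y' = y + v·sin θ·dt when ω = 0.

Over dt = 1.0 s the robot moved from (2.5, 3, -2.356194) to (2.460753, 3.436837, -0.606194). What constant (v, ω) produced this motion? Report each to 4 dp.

v = -0.5000, ω = 1.7500

Δθ = -0.606194 − -2.356194 = 1.750000
ω = Δθ/dt = 1.750000/1.0 = 1.7500
R = −Δy/(cos θ' − cos θ) = -0.2857
v = R·ω = -0.2857·1.7500 = -0.5000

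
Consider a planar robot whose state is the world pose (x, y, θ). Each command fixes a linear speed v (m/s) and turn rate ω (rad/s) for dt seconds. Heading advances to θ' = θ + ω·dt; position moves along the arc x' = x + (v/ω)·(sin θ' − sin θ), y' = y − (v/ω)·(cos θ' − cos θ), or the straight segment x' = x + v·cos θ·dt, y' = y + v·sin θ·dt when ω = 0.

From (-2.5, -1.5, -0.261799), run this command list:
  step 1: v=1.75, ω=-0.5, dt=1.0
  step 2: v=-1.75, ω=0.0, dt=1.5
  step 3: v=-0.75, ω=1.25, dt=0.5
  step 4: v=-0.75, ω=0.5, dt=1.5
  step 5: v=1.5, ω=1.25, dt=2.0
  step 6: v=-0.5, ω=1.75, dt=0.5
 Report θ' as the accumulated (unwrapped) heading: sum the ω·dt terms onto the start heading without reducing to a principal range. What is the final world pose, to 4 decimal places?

(-4.7240, 1.6418, 3.9882)

step 1: θ'=-0.7618 (R=-3.5000) → pose (-0.9901, -2.3482, -0.7618)
step 2: θ'=-0.7618 (straight) → pose (-2.8895, -0.5363, -0.7618)
step 3: θ'=-0.1368 (R=-0.6000) → pose (-3.2218, -0.3761, -0.1368)
step 4: θ'=0.6132 (R=-1.5000) → pose (-4.2896, -0.6354, 0.6132)
step 5: θ'=3.1132 (R=1.2000) → pose (-4.9461, 1.5455, 3.1132)
step 6: θ'=3.9882 (R=-0.2857) → pose (-4.7240, 1.6418, 3.9882)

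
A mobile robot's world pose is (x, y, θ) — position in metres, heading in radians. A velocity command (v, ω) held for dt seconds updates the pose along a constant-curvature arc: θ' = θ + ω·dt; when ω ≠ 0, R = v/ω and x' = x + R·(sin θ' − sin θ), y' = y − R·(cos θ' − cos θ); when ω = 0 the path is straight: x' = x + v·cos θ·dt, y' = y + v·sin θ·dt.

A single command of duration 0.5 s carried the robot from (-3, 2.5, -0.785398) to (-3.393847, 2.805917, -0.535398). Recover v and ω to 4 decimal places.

v = -1.0000, ω = 0.5000

Δθ = -0.535398 − -0.785398 = 0.250000
ω = Δθ/dt = 0.250000/0.5 = 0.5000
R = Δx/(sin θ' − sin θ) = -2.0000
v = R·ω = -2.0000·0.5000 = -1.0000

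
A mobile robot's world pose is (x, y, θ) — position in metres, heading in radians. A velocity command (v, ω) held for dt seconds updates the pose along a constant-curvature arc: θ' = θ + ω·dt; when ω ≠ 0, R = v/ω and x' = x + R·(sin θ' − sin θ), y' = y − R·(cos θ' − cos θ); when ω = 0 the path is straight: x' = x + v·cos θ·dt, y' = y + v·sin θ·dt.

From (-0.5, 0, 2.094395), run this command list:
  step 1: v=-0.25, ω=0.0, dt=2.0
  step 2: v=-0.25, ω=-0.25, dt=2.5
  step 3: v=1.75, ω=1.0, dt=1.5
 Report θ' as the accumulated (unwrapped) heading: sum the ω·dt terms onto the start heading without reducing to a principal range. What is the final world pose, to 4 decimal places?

(-1.5623, 0.8670, 2.9694)

step 1: θ'=2.0944 (straight) → pose (-0.2500, -0.4330, 2.0944)
step 2: θ'=1.4694 (R=1.0000) → pose (-0.1212, -1.0342, 1.4694)
step 3: θ'=2.9694 (R=1.7500) → pose (-1.5623, 0.8670, 2.9694)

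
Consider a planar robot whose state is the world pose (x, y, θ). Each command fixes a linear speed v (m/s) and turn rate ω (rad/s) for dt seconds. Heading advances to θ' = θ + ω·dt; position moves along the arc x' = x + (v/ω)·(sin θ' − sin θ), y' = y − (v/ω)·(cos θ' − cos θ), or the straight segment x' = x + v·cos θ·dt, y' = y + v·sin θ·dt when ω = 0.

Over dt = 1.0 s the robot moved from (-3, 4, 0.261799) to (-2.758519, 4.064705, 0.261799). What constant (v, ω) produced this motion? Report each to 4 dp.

Δθ = 0.261799 − 0.261799 = 0.000000
ω = Δθ/dt = 0.000000/1.0 = 0.0000
ω = 0 → v = (Δx·cos θ + Δy·sin θ)/dt = 0.2500

v = 0.2500, ω = 0.0000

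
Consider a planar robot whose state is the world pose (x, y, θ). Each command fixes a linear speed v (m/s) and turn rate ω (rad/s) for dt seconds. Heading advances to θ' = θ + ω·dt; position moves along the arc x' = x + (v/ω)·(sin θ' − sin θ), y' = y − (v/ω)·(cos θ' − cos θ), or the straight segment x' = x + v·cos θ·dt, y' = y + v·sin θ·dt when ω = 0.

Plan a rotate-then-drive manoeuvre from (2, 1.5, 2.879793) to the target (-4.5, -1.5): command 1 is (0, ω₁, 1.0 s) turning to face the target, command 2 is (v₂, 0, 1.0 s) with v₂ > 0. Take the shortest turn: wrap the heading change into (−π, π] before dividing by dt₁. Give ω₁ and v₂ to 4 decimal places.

ω₁ = 0.6942, v₂ = 7.1589

heading to target = atan2(-1.5−1.5, -4.5−2) = -2.7092
Δθ = wrap(-2.7092 − 2.8798) = 0.6942; ω₁ = Δθ/dt₁ = 0.6942
distance = √((-4.5−2)² + (-1.5−1.5)²) = 7.1589; v₂ = distance/dt₂ = 7.1589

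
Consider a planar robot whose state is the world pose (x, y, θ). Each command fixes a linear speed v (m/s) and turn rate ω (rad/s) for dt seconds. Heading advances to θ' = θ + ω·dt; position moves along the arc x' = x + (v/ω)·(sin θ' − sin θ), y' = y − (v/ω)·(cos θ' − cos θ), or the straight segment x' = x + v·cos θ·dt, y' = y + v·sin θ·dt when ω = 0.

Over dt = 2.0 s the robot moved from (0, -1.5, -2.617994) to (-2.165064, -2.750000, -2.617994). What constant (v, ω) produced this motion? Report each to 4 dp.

Δθ = -2.617994 − -2.617994 = 0.000000
ω = Δθ/dt = 0.000000/2.0 = 0.0000
ω = 0 → v = (Δx·cos θ + Δy·sin θ)/dt = 1.2500

v = 1.2500, ω = 0.0000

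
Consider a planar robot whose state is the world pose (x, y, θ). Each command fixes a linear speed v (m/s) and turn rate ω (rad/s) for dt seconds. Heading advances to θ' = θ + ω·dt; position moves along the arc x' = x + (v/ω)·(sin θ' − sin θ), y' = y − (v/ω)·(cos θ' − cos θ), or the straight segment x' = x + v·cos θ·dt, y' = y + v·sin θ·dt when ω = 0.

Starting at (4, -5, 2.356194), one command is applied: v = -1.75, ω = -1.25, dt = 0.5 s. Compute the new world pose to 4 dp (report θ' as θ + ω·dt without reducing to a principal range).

θ' = 2.3562 + -1.25·0.5 = 1.7312
R = v/ω = -1.75/-1.25 = 1.4000
x' = 4 + 1.4000·(sin 1.7312 − sin 2.3562) = 4.3921
y' = -5 − 1.4000·(cos 1.7312 − cos 2.3562) = -5.7664

(4.3921, -5.7664, 1.7312)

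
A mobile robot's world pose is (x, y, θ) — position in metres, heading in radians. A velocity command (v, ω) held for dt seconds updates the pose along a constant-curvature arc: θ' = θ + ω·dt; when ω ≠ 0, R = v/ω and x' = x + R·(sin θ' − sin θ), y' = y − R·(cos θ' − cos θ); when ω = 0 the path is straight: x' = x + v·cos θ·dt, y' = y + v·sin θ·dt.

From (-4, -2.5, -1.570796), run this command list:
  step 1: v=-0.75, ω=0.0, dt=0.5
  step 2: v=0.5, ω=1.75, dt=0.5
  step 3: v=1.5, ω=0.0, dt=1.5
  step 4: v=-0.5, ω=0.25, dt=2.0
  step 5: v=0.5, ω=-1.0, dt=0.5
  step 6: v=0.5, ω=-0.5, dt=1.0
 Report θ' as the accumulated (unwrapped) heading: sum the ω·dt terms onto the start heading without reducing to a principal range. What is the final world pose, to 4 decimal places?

step 1: θ'=-1.5708 (straight) → pose (-4.0000, -2.1250, -1.5708)
step 2: θ'=-0.6958 (R=0.2857) → pose (-3.8974, -2.3443, -0.6958)
step 3: θ'=-0.6958 (straight) → pose (-2.1705, -3.7865, -0.6958)
step 4: θ'=-0.1958 (R=-2.0000) → pose (-3.0634, -3.3598, -0.1958)
step 5: θ'=-0.6958 (R=-0.5000) → pose (-2.8401, -3.4665, -0.6958)
step 6: θ'=-1.1958 (R=-1.0000) → pose (-2.5506, -3.8678, -1.1958)

(-2.5506, -3.8678, -1.1958)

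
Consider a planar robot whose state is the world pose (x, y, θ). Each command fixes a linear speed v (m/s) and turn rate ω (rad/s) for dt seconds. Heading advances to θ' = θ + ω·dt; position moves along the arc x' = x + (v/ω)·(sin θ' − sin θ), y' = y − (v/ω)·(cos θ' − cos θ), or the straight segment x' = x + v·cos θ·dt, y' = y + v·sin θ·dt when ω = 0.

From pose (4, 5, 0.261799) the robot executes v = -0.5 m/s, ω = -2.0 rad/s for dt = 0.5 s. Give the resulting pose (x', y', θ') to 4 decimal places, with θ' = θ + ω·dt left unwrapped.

θ' = 0.2618 + -2.0·0.5 = -0.7382
R = v/ω = -0.5/-2.0 = 0.2500
x' = 4 + 0.2500·(sin -0.7382 − sin 0.2618) = 3.7671
y' = 5 − 0.2500·(cos -0.7382 − cos 0.2618) = 5.0566

(3.7671, 5.0566, -0.7382)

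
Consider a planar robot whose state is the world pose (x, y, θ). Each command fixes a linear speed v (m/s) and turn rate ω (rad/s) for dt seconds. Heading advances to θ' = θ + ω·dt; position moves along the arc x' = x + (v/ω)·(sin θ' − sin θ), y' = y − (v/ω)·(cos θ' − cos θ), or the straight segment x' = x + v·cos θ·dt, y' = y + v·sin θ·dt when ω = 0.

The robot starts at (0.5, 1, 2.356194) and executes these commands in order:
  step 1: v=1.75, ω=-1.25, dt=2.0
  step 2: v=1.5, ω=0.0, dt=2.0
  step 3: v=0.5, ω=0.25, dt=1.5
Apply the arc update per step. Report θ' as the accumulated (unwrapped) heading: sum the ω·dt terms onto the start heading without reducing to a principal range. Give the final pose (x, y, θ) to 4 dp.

step 1: θ'=-0.1438 (R=-1.4000) → pose (1.6906, 3.3755, -0.1438)
step 2: θ'=-0.1438 (straight) → pose (4.6596, 2.9456, -0.1438)
step 3: θ'=0.2312 (R=2.0000) → pose (5.4045, 2.9781, 0.2312)

(5.4045, 2.9781, 0.2312)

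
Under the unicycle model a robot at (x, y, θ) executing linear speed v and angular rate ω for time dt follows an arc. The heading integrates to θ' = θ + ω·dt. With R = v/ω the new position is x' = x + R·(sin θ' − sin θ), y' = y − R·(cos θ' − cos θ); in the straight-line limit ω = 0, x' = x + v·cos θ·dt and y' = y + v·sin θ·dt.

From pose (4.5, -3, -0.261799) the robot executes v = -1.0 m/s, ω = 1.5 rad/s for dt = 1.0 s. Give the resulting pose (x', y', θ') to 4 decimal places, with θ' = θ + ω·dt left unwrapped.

(3.6973, -3.4263, 1.2382)

θ' = -0.2618 + 1.5·1.0 = 1.2382
R = v/ω = -1.0/1.5 = -0.6667
x' = 4.5 + -0.6667·(sin 1.2382 − sin -0.2618) = 3.6973
y' = -3 − -0.6667·(cos 1.2382 − cos -0.2618) = -3.4263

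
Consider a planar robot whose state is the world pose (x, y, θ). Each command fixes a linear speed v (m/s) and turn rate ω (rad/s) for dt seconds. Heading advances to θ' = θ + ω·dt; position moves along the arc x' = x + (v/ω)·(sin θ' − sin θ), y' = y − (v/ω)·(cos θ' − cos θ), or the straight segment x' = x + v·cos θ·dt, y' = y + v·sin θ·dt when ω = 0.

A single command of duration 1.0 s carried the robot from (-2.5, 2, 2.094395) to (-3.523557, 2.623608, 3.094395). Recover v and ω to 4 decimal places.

Δθ = 3.094395 − 2.094395 = 1.000000
ω = Δθ/dt = 1.000000/1.0 = 1.0000
R = Δx/(sin θ' − sin θ) = 1.2500
v = R·ω = 1.2500·1.0000 = 1.2500

v = 1.2500, ω = 1.0000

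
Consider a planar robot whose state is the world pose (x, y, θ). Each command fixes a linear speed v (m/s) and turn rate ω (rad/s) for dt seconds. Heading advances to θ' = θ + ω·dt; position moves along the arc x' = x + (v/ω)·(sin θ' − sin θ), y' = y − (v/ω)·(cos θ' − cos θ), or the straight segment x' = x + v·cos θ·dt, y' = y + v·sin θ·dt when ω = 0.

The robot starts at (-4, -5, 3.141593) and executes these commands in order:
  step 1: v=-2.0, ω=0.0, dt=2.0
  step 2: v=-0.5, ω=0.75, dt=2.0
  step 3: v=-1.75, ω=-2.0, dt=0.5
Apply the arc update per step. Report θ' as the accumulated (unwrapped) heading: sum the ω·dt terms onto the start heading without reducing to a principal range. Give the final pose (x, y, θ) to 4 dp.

(1.1183, -3.6745, 3.6416)

step 1: θ'=3.1416 (straight) → pose (0.0000, -5.0000, 3.1416)
step 2: θ'=4.6416 (R=-0.6667) → pose (0.6650, -4.3805, 4.6416)
step 3: θ'=3.6416 (R=0.8750) → pose (1.1183, -3.6745, 3.6416)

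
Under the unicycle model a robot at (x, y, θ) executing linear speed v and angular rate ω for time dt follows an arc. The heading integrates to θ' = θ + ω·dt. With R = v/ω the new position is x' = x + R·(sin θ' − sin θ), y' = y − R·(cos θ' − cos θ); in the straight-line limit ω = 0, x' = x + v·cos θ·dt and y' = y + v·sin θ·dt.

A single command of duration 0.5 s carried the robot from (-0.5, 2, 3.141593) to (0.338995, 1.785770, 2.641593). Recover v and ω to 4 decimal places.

Δθ = 2.641593 − 3.141593 = -0.500000
ω = Δθ/dt = -0.500000/0.5 = -1.0000
R = Δx/(sin θ' − sin θ) = 1.7500
v = R·ω = 1.7500·-1.0000 = -1.7500

v = -1.7500, ω = -1.0000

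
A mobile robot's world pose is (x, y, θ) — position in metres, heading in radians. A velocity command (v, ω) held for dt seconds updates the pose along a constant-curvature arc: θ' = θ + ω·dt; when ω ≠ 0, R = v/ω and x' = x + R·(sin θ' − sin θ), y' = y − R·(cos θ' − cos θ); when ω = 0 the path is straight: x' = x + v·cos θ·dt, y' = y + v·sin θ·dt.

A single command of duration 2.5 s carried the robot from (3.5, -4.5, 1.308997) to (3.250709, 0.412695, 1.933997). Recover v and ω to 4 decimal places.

Δθ = 1.933997 − 1.308997 = 0.625000
ω = Δθ/dt = 0.625000/2.5 = 0.2500
R = −Δy/(cos θ' − cos θ) = 8.0000
v = R·ω = 8.0000·0.2500 = 2.0000

v = 2.0000, ω = 0.2500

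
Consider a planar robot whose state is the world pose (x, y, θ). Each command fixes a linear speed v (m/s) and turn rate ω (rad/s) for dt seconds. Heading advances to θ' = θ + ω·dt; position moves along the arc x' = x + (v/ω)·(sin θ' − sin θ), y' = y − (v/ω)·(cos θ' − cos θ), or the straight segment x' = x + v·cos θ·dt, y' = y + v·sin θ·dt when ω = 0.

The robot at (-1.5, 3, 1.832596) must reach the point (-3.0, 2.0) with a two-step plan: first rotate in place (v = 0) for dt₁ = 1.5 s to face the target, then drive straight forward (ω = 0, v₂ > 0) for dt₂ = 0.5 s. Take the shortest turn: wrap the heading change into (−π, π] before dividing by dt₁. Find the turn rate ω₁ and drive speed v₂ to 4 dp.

heading to target = atan2(2−3, -3−-1.5) = -2.5536
Δθ = wrap(-2.5536 − 1.8326) = 1.8970; ω₁ = Δθ/dt₁ = 1.2647
distance = √((-3−-1.5)² + (2−3)²) = 1.8028; v₂ = distance/dt₂ = 3.6056

ω₁ = 1.2647, v₂ = 3.6056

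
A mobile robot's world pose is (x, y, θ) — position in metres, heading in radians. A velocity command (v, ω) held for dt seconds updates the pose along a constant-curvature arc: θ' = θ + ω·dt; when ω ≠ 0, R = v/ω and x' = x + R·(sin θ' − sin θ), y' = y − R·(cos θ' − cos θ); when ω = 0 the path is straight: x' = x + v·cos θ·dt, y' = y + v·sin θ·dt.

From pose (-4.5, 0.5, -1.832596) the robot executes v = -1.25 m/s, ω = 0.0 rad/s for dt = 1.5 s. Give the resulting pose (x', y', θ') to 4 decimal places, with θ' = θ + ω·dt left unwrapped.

θ' = -1.8326 + 0.0·1.5 = -1.8326
ω = 0 → straight: x' = -4.5 + -1.25·cos(-1.8326)·1.5 = -4.0147
y' = 0.5 + -1.25·sin(-1.8326)·1.5 = 2.3111

(-4.0147, 2.3111, -1.8326)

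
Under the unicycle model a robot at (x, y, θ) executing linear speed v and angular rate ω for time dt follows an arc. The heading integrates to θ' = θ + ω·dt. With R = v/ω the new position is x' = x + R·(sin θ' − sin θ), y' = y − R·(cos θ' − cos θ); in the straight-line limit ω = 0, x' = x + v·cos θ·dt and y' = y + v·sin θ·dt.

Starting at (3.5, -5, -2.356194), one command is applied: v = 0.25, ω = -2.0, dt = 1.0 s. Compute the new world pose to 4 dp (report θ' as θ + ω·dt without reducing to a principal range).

(3.2945, -4.9552, -4.3562)

θ' = -2.3562 + -2.0·1.0 = -4.3562
R = v/ω = 0.25/-2.0 = -0.1250
x' = 3.5 + -0.1250·(sin -4.3562 − sin -2.3562) = 3.2945
y' = -5 − -0.1250·(cos -4.3562 − cos -2.3562) = -4.9552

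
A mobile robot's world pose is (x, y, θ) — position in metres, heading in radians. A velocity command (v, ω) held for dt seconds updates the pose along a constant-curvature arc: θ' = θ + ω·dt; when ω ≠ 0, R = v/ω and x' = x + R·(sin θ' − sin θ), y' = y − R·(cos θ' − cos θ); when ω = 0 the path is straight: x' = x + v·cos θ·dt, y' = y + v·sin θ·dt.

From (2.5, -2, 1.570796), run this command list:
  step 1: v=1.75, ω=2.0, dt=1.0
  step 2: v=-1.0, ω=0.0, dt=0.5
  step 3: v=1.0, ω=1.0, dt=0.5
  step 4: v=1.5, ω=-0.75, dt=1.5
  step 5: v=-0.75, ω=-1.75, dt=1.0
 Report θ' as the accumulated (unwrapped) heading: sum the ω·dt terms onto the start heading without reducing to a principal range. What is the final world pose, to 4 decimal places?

step 1: θ'=3.5708 (R=0.8750) → pose (1.2609, -1.2044, 3.5708)
step 2: θ'=3.5708 (straight) → pose (1.7155, -0.9963, 3.5708)
step 3: θ'=4.0708 (R=1.0000) → pose (1.3305, -1.3071, 4.0708)
step 4: θ'=2.9458 (R=-2.0000) → pose (-0.6609, -2.0720, 2.9458)
step 5: θ'=1.1958 (R=0.4286) → pose (-0.3454, -2.6493, 1.1958)

(-0.3454, -2.6493, 1.1958)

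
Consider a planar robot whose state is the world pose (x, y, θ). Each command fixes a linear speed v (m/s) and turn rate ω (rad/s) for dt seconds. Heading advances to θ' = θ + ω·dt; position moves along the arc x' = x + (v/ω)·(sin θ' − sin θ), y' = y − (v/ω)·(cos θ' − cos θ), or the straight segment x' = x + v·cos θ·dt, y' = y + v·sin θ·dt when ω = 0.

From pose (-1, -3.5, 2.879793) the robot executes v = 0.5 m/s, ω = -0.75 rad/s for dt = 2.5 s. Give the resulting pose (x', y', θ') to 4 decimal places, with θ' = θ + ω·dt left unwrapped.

(-1.3902, -2.4985, 1.0048)

θ' = 2.8798 + -0.75·2.5 = 1.0048
R = v/ω = 0.5/-0.75 = -0.6667
x' = -1 + -0.6667·(sin 1.0048 − sin 2.8798) = -1.3902
y' = -3.5 − -0.6667·(cos 1.0048 − cos 2.8798) = -2.4985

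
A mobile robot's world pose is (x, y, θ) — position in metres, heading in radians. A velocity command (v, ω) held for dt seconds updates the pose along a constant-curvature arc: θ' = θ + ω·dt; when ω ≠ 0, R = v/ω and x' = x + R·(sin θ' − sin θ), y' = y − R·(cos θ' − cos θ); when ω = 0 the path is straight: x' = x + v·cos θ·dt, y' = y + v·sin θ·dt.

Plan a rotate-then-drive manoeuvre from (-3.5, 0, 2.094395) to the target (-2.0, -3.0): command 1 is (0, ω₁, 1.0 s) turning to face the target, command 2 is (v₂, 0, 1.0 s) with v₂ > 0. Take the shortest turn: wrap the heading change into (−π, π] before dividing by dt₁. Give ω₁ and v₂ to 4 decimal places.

heading to target = atan2(-3−0, -2−-3.5) = -1.1071
Δθ = wrap(-1.1071 − 2.0944) = 3.0816; ω₁ = Δθ/dt₁ = 3.0816
distance = √((-2−-3.5)² + (-3−0)²) = 3.3541; v₂ = distance/dt₂ = 3.3541

ω₁ = 3.0816, v₂ = 3.3541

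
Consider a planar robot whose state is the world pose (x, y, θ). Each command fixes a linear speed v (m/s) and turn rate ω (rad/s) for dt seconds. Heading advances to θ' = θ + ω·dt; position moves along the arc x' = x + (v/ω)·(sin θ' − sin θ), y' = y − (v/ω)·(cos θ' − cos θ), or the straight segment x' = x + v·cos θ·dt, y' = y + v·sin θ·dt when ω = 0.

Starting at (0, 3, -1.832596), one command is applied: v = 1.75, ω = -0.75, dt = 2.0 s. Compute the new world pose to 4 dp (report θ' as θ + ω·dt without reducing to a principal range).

(-2.6968, 1.3130, -3.3326)

θ' = -1.8326 + -0.75·2.0 = -3.3326
R = v/ω = 1.75/-0.75 = -2.3333
x' = 0 + -2.3333·(sin -3.3326 − sin -1.8326) = -2.6968
y' = 3 − -2.3333·(cos -3.3326 − cos -1.8326) = 1.3130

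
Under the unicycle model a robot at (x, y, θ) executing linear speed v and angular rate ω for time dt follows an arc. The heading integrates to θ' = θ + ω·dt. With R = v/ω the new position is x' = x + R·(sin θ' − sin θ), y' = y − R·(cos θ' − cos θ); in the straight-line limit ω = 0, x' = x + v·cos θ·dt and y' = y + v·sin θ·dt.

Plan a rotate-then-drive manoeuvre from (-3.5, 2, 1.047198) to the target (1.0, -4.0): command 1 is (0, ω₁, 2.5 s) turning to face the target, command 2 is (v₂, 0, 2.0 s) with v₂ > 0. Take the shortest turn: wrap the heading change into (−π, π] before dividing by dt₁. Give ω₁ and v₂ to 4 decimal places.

heading to target = atan2(-4−2, 1−-3.5) = -0.9273
Δθ = wrap(-0.9273 − 1.0472) = -1.9745; ω₁ = Δθ/dt₁ = -0.7898
distance = √((1−-3.5)² + (-4−2)²) = 7.5000; v₂ = distance/dt₂ = 3.7500

ω₁ = -0.7898, v₂ = 3.7500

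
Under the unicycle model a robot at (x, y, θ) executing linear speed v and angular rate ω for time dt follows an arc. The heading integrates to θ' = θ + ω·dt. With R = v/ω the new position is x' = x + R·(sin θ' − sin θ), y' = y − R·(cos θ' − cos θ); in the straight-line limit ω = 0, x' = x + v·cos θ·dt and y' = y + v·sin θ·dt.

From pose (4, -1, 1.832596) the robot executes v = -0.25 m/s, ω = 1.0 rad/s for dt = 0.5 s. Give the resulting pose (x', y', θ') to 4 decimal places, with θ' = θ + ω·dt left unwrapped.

θ' = 1.8326 + 1.0·0.5 = 2.3326
R = v/ω = -0.25/1.0 = -0.2500
x' = 4 + -0.2500·(sin 2.3326 − sin 1.8326) = 4.0606
y' = -1 − -0.2500·(cos 2.3326 − cos 1.8326) = -1.1079

(4.0606, -1.1079, 2.3326)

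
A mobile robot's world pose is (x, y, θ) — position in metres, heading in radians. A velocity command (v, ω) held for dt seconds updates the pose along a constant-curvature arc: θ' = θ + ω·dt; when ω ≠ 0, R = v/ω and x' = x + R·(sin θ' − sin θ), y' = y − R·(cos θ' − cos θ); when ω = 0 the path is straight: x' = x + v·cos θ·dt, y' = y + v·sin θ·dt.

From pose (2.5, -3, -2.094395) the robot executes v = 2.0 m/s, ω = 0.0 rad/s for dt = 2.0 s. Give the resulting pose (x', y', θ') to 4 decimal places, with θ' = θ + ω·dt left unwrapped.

(0.5000, -6.4641, -2.0944)

θ' = -2.0944 + 0.0·2.0 = -2.0944
ω = 0 → straight: x' = 2.5 + 2.0·cos(-2.0944)·2.0 = 0.5000
y' = -3 + 2.0·sin(-2.0944)·2.0 = -6.4641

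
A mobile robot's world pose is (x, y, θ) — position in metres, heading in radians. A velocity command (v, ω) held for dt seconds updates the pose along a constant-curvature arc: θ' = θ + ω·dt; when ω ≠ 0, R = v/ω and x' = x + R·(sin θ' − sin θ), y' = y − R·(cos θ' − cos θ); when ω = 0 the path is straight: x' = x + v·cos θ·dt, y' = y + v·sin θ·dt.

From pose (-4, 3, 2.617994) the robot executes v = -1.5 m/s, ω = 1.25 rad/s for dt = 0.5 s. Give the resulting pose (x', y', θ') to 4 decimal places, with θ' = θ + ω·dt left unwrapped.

(-3.2785, 2.8454, 3.2430)

θ' = 2.6180 + 1.25·0.5 = 3.2430
R = v/ω = -1.5/1.25 = -1.2000
x' = -4 + -1.2000·(sin 3.2430 − sin 2.6180) = -3.2785
y' = 3 − -1.2000·(cos 3.2430 − cos 2.6180) = 2.8454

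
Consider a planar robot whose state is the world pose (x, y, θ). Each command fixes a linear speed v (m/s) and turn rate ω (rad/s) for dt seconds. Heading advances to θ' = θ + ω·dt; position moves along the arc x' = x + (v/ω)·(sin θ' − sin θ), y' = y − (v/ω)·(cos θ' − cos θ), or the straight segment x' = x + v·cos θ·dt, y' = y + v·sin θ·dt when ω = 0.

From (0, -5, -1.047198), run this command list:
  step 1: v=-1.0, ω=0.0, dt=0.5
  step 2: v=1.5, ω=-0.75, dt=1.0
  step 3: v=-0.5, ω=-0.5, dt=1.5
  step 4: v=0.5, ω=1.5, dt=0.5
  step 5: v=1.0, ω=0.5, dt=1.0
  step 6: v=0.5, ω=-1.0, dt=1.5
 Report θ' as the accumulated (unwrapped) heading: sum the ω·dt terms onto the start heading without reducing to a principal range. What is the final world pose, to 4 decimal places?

step 1: θ'=-1.0472 (straight) → pose (-0.2500, -4.5670, -1.0472)
step 2: θ'=-1.7972 (R=-2.0000) → pose (-0.0331, -6.0159, -1.7972)
step 3: θ'=-2.5472 (R=1.0000) → pose (0.3814, -5.4119, -2.5472)
step 4: θ'=-1.7972 (R=0.3333) → pose (0.2432, -5.6133, -1.7972)
step 5: θ'=-1.2972 (R=2.0000) → pose (0.2666, -6.6026, -1.2972)
step 6: θ'=-2.7972 (R=-0.5000) → pose (-0.0460, -7.2083, -2.7972)

(-0.0460, -7.2083, -2.7972)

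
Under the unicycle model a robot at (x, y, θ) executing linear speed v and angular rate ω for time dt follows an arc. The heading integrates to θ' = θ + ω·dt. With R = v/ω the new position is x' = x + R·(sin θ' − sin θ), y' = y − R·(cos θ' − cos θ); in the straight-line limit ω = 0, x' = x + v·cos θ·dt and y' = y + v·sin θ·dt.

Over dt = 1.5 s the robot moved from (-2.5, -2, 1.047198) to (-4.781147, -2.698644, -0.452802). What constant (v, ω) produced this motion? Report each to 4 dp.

v = -1.7500, ω = -1.0000

Δθ = -0.452802 − 1.047198 = -1.500000
ω = Δθ/dt = -1.500000/1.5 = -1.0000
R = Δx/(sin θ' − sin θ) = 1.7500
v = R·ω = 1.7500·-1.0000 = -1.7500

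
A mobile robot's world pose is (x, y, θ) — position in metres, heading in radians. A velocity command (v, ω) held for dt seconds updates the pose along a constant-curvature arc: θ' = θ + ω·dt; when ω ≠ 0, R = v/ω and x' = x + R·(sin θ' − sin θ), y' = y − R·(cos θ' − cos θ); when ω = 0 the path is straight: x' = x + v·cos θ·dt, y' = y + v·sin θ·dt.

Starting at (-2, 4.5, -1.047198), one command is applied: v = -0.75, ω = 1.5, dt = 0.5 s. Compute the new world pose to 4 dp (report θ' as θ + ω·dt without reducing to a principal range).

θ' = -1.0472 + 1.5·0.5 = -0.2972
R = v/ω = -0.75/1.5 = -0.5000
x' = -2 + -0.5000·(sin -0.2972 − sin -1.0472) = -2.2866
y' = 4.5 − -0.5000·(cos -0.2972 − cos -1.0472) = 4.7281

(-2.2866, 4.7281, -0.2972)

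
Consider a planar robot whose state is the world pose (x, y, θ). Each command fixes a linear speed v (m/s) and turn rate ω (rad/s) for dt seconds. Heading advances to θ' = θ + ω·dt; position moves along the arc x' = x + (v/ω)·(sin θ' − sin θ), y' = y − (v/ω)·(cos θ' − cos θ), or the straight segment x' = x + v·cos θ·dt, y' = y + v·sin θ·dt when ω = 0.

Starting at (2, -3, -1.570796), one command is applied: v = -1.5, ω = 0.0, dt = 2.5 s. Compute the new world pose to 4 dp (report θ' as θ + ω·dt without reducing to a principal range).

(2.0000, 0.7500, -1.5708)

θ' = -1.5708 + 0.0·2.5 = -1.5708
ω = 0 → straight: x' = 2 + -1.5·cos(-1.5708)·2.5 = 2.0000
y' = -3 + -1.5·sin(-1.5708)·2.5 = 0.7500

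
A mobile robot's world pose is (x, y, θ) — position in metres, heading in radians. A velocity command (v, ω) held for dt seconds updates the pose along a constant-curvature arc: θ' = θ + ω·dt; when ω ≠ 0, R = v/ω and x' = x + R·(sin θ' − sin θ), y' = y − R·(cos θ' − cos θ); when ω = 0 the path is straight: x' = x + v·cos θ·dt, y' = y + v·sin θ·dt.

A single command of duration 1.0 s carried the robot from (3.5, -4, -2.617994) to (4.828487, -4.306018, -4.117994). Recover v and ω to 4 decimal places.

Δθ = -4.117994 − -2.617994 = -1.500000
ω = Δθ/dt = -1.500000/1.0 = -1.5000
R = Δx/(sin θ' − sin θ) = 1.0000
v = R·ω = 1.0000·-1.5000 = -1.5000

v = -1.5000, ω = -1.5000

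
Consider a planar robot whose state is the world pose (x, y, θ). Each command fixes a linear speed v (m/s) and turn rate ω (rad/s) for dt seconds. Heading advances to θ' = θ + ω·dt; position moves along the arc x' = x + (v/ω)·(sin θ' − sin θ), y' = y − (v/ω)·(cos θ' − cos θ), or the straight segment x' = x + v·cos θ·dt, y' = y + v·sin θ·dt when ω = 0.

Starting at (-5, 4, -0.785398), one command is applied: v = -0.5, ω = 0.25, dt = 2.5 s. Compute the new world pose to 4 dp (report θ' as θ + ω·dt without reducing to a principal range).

θ' = -0.7854 + 0.25·2.5 = -0.1604
R = v/ω = -0.5/0.25 = -2.0000
x' = -5 + -2.0000·(sin -0.1604 − sin -0.7854) = -6.0948
y' = 4 − -2.0000·(cos -0.1604 − cos -0.7854) = 4.5601

(-6.0948, 4.5601, -0.1604)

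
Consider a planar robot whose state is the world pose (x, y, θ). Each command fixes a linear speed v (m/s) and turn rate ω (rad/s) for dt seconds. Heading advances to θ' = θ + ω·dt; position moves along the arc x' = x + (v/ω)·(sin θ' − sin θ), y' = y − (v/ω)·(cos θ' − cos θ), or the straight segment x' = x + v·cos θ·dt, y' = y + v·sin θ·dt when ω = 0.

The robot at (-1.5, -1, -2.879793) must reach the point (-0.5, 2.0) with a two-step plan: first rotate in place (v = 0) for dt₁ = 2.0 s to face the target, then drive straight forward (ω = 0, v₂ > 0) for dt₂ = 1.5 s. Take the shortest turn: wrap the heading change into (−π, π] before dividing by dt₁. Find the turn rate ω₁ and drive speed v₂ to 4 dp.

heading to target = atan2(2−-1, -0.5−-1.5) = 1.2490
Δθ = wrap(1.2490 − -2.8798) = -2.1543; ω₁ = Δθ/dt₁ = -1.0772
distance = √((-0.5−-1.5)² + (2−-1)²) = 3.1623; v₂ = distance/dt₂ = 2.1082

ω₁ = -1.0772, v₂ = 2.1082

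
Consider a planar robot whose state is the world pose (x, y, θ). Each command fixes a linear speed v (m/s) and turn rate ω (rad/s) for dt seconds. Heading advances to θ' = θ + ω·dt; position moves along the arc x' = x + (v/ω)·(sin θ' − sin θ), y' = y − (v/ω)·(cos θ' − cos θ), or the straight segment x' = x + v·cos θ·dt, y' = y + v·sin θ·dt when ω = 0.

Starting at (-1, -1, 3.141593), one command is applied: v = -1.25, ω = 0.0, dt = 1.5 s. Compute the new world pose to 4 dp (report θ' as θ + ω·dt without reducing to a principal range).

(0.8750, -1.0000, 3.1416)

θ' = 3.1416 + 0.0·1.5 = 3.1416
ω = 0 → straight: x' = -1 + -1.25·cos(3.1416)·1.5 = 0.8750
y' = -1 + -1.25·sin(3.1416)·1.5 = -1.0000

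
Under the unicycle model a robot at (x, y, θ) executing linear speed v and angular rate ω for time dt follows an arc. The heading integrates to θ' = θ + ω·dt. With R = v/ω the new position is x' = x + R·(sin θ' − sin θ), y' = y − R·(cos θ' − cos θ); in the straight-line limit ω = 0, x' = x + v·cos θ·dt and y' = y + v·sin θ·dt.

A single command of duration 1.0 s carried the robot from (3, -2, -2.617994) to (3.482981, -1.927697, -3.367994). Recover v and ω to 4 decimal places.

Δθ = -3.367994 − -2.617994 = -0.750000
ω = Δθ/dt = -0.750000/1.0 = -0.7500
R = Δx/(sin θ' − sin θ) = 0.6667
v = R·ω = 0.6667·-0.7500 = -0.5000

v = -0.5000, ω = -0.7500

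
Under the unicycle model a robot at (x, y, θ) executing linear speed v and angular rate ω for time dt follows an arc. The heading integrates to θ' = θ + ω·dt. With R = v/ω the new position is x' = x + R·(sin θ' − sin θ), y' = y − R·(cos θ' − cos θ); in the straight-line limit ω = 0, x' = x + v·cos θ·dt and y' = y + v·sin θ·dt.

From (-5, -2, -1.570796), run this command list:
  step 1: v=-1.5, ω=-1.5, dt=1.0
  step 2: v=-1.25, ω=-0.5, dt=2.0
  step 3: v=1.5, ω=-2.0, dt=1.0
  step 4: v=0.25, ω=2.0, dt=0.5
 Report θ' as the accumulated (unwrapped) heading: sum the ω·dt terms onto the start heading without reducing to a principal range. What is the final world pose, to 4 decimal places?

(-1.3576, -0.7397, -5.0708)

step 1: θ'=-3.0708 (R=1.0000) → pose (-4.0707, -1.0025, -3.0708)
step 2: θ'=-4.0708 (R=2.5000) → pose (-1.8910, -2.0001, -4.0708)
step 3: θ'=-6.0708 (R=-0.7500) → pose (-1.4483, -0.8181, -6.0708)
step 4: θ'=-5.0708 (R=0.1250) → pose (-1.3576, -0.7397, -5.0708)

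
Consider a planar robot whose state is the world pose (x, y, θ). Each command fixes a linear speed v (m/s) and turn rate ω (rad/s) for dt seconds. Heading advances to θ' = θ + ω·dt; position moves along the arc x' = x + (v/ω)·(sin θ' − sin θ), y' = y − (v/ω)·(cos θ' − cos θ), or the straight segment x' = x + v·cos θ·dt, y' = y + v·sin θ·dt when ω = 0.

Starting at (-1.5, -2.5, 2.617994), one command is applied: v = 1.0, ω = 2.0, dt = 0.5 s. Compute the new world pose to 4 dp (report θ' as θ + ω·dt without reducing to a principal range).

(-1.9793, -2.4887, 3.6180)

θ' = 2.6180 + 2.0·0.5 = 3.6180
R = v/ω = 1.0/2.0 = 0.5000
x' = -1.5 + 0.5000·(sin 3.6180 − sin 2.6180) = -1.9793
y' = -2.5 − 0.5000·(cos 3.6180 − cos 2.6180) = -2.4887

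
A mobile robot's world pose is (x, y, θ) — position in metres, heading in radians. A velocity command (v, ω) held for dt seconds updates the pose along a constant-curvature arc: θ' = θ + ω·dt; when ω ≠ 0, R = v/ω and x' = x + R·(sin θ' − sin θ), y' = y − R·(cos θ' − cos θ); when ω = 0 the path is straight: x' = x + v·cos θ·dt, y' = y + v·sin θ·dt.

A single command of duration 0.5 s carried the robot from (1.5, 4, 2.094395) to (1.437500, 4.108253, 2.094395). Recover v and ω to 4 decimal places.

Δθ = 2.094395 − 2.094395 = 0.000000
ω = Δθ/dt = 0.000000/0.5 = 0.0000
ω = 0 → v = (Δx·cos θ + Δy·sin θ)/dt = 0.2500

v = 0.2500, ω = 0.0000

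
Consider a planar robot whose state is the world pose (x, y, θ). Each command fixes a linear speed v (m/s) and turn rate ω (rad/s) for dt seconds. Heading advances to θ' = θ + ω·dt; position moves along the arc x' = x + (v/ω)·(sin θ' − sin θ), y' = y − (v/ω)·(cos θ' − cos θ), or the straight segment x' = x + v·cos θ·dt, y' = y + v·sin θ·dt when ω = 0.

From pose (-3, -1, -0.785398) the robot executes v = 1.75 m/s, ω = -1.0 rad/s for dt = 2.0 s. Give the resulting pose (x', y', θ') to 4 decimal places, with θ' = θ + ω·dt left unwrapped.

θ' = -0.7854 + -1.0·2.0 = -2.7854
R = v/ω = 1.75/-1.0 = -1.7500
x' = -3 + -1.7500·(sin -2.7854 − sin -0.7854) = -3.6272
y' = -1 − -1.7500·(cos -2.7854 − cos -0.7854) = -3.8776

(-3.6272, -3.8776, -2.7854)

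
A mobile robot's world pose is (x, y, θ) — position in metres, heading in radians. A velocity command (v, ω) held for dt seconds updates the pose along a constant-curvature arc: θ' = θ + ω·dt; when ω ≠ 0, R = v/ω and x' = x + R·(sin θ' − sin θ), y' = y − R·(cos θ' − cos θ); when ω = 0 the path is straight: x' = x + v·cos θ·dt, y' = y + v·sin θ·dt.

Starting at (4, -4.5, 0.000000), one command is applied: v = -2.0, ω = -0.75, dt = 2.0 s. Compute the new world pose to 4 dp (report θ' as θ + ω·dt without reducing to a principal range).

(1.3400, -2.0220, -1.5000)

θ' = 0.0000 + -0.75·2.0 = -1.5000
R = v/ω = -2.0/-0.75 = 2.6667
x' = 4 + 2.6667·(sin -1.5000 − sin 0.0000) = 1.3400
y' = -4.5 − 2.6667·(cos -1.5000 − cos 0.0000) = -2.0220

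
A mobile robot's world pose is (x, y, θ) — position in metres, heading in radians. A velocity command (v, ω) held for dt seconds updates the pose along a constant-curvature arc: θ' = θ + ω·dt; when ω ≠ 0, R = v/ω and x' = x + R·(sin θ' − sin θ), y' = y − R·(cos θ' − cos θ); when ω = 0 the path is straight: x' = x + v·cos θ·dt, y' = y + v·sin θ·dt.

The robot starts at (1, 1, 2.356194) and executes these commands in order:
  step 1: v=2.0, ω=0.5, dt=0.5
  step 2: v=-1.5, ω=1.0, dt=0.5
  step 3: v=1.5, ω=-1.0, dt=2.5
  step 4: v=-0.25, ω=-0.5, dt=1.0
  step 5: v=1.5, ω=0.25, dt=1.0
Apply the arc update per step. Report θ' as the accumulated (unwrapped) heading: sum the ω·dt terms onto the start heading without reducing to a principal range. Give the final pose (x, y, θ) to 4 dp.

step 1: θ'=2.6062 (R=4.0000) → pose (0.2123, 1.6118, 2.6062)
step 2: θ'=3.1062 (R=-1.5000) → pose (0.9245, 1.4029, 3.1062)
step 3: θ'=0.6062 (R=-1.5000) → pose (0.1230, 4.1347, 0.6062)
step 4: θ'=0.1062 (R=0.5000) → pose (-0.1089, 4.0484, 0.1062)
step 5: θ'=0.3562 (R=6.0000) → pose (1.3474, 4.3912, 0.3562)

(1.3474, 4.3912, 0.3562)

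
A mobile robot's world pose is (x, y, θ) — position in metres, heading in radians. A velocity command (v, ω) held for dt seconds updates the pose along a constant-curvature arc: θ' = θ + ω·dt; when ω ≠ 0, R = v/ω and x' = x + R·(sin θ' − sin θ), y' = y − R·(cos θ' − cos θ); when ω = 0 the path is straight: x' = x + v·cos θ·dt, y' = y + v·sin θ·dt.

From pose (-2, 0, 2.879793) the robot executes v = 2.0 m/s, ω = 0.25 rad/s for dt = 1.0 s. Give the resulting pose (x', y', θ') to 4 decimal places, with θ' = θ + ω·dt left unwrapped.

θ' = 2.8798 + 0.25·1.0 = 3.1298
R = v/ω = 2.0/0.25 = 8.0000
x' = -2 + 8.0000·(sin 3.1298 − sin 2.8798) = -3.9762
y' = 0 − 8.0000·(cos 3.1298 − cos 2.8798) = 0.2720

(-3.9762, 0.2720, 3.1298)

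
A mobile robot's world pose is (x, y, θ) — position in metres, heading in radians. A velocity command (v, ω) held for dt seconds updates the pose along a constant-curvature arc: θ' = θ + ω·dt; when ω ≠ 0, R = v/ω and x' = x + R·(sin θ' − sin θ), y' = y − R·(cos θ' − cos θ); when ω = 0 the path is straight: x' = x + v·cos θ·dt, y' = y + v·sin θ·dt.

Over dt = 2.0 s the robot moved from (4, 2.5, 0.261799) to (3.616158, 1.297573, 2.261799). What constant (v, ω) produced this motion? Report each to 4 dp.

Δθ = 2.261799 − 0.261799 = 2.000000
ω = Δθ/dt = 2.000000/2.0 = 1.0000
R = −Δy/(cos θ' − cos θ) = -0.7500
v = R·ω = -0.7500·1.0000 = -0.7500

v = -0.7500, ω = 1.0000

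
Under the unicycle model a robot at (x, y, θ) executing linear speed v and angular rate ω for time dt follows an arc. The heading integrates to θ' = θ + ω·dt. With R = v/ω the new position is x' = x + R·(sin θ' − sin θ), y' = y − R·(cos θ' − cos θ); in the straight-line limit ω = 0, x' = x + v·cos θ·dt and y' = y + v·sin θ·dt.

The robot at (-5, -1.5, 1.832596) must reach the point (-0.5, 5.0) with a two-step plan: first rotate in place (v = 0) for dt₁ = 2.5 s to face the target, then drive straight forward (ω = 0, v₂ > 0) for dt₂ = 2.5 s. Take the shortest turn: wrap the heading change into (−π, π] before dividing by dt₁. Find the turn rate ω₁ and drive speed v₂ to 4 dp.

ω₁ = -0.3469, v₂ = 3.1623

heading to target = atan2(5−-1.5, -0.5−-5) = 0.9653
Δθ = wrap(0.9653 − 1.8326) = -0.8673; ω₁ = Δθ/dt₁ = -0.3469
distance = √((-0.5−-5)² + (5−-1.5)²) = 7.9057; v₂ = distance/dt₂ = 3.1623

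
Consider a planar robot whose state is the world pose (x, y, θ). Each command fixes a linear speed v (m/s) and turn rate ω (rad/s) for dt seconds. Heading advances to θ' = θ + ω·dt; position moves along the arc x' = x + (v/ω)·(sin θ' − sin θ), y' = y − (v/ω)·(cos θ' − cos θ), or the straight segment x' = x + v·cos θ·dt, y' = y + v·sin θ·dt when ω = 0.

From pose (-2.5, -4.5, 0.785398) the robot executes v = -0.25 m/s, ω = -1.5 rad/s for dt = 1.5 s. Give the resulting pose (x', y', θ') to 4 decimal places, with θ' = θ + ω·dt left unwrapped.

θ' = 0.7854 + -1.5·1.5 = -1.4646
R = v/ω = -0.25/-1.5 = 0.1667
x' = -2.5 + 0.1667·(sin -1.4646 − sin 0.7854) = -2.7836
y' = -4.5 − 0.1667·(cos -1.4646 − cos 0.7854) = -4.3998

(-2.7836, -4.3998, -1.4646)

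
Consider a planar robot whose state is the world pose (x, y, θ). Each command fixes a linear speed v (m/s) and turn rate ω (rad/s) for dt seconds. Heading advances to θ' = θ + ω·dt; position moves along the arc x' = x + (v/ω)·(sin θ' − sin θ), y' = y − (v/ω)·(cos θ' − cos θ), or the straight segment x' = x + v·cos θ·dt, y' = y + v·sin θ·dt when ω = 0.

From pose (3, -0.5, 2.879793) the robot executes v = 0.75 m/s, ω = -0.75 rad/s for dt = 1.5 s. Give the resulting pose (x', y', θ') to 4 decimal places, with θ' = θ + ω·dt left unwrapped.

(2.2757, 0.2830, 1.7548)

θ' = 2.8798 + -0.75·1.5 = 1.7548
R = v/ω = 0.75/-0.75 = -1.0000
x' = 3 + -1.0000·(sin 1.7548 − sin 2.8798) = 2.2757
y' = -0.5 − -1.0000·(cos 1.7548 − cos 2.8798) = 0.2830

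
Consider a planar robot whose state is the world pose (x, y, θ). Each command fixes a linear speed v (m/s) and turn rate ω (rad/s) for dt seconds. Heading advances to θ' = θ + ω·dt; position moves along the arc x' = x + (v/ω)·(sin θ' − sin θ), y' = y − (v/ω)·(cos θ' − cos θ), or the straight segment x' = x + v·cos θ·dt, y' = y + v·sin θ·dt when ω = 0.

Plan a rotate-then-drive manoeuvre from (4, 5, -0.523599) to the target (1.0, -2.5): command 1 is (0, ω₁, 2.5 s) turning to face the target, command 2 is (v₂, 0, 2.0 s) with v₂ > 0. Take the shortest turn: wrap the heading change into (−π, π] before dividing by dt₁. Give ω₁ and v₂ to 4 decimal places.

heading to target = atan2(-2.5−5, 1−4) = -1.9513
Δθ = wrap(-1.9513 − -0.5236) = -1.4277; ω₁ = Δθ/dt₁ = -0.5711
distance = √((1−4)² + (-2.5−5)²) = 8.0777; v₂ = distance/dt₂ = 4.0389

ω₁ = -0.5711, v₂ = 4.0389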